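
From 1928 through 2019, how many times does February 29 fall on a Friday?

3

Leap years in 1928–2019: 23 of them.
Feb 29 weekday advances by 5 (mod 7) from one leap year to the next four years later (or differs when a century non-leap intervenes).
Leap-day weekdays: 1928:Wed 1932:Mon 1936:Sat 1940:Thu 1944:Tue 1948:Sun 1952:Fri✓ 1956:Wed 1960:Mon 1964:Sat 1968:Thu 1972:Tue 1976:Sun 1980:Fri✓ 1984:Wed 1988:Mon 1992:Sat 1996:Thu 2000:Tue 2004:Sun 2008:Fri✓ 2012:Wed 2016:Mon
Friday: 1952, 1980, 2008 → 3.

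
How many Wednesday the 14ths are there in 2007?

Check the 14th of each month of 2007: Jan 14: Sun, Feb 14: Wed, Mar 14: Wed, Apr 14: Sat, May 14: Mon, Jun 14: Thu, Jul 14: Sat, Aug 14: Tue, Sep 14: Fri, Oct 14: Sun, Nov 14: Wed, Dec 14: Fri.
Wednesday occurs in February, March, November — 3 months.

3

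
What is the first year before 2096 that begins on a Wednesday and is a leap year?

2076

Jan 1 advances by 2 weekdays after a leap year and by 1 after a common year.
2096: Jan 1 is Sunday (leap).
2095: Saturday
2094: Friday
2093: Thursday
2092: Tuesday (leap)
2091: Monday
2090: Sunday
2089: Saturday
2088: Thursday (leap)
2087: Wednesday
2086: Tuesday
2085: Monday
2084: Saturday (leap)
2083: Friday
2082: Thursday
2081: Wednesday
2080: Monday (leap)
2079: Sunday
2078: Saturday
2077: Friday
2076: Wednesday (leap)
2076 begins on a Wednesday and is a leap year.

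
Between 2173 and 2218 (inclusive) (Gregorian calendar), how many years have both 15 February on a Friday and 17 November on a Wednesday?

0

Check each year's weekday for 15 February and 17 November:
  2173: Mon/Wed  2174: Tue/Thu  2175: Wed/Fri  2176: Thu/Sun  2177: Sat/Mon  2178: Sun/Tue  2179: Mon/Wed  2180: Tue/Fri  2181: Thu/Sat  2182: Fri/Sun  2183: Sat/Mon  2184: Sun/Wed  2185: Tue/Thu  2186: Wed/Fri  …(18 more)…  2205: Fri/Sun  2206: Sat/Mon  2207: Sun/Tue  2208: Mon/Thu  2209: Wed/Fri  2210: Thu/Sat  2211: Fri/Sun  2212: Sat/Tue  2213: Mon/Wed  2214: Tue/Thu  2215: Wed/Fri  2216: Thu/Sun  2217: Sat/Mon  2218: Sun/Tue
Both conditions hold in: no year — 0.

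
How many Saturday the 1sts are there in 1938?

2

Check the 1st of each month of 1938: Jan 1: Sat, Feb 1: Tue, Mar 1: Tue, Apr 1: Fri, May 1: Sun, Jun 1: Wed, Jul 1: Fri, Aug 1: Mon, Sep 1: Thu, Oct 1: Sat, Nov 1: Tue, Dec 1: Thu.
Saturday occurs in January, October — 2 months.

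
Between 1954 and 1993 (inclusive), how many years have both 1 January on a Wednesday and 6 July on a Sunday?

4

Check each year's weekday for 1 January and 6 July:
  1954: Fri/Tue  1955: Sat/Wed  1956: Sun/Fri  1957: Tue/Sat  1958: Wed/Sun ✓  1959: Thu/Mon  1960: Fri/Wed  1961: Sun/Thu  1962: Mon/Fri  1963: Tue/Sat  1964: Wed/Mon  1965: Fri/Tue  1966: Sat/Wed  1967: Sun/Thu  …(12 more)…  1980: Tue/Sun  1981: Thu/Mon  1982: Fri/Tue  1983: Sat/Wed  1984: Sun/Fri  1985: Tue/Sat  1986: Wed/Sun ✓  1987: Thu/Mon  1988: Fri/Wed  1989: Sun/Thu  1990: Mon/Fri  1991: Tue/Sat  1992: Wed/Mon  1993: Fri/Tue
Both conditions hold in: 1958, 1969, 1975, 1986 — 4.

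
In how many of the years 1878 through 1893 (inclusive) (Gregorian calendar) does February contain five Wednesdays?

February has 28 days (29 in leap years); it has five Wednesdays when Wednesday falls among the first (month-length − 28) days — i.e. when February 1 is Wednesday in a leap year (never in a common year).
February 1 by year: 1878:Fri 1879:Sat 1880:Sun 1881:Tue 1882:Wed 1883:Thu 1884:Fri 1885:Sun 1886:Mon 1887:Tue 1888:Wed✓ 1889:Fri 1890:Sat 1891:Sun 1892:Mon 1893:Wed
Years with five Wednesdays: 1888 → 1.

1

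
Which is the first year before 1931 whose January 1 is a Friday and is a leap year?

1904

Jan 1 advances by 2 weekdays after a leap year and by 1 after a common year.
1931: Jan 1 is Thursday.
1930: Wednesday
1929: Tuesday
1928: Sunday (leap)
1927: Saturday
1926: Friday
1925: Thursday
1924: Tuesday (leap)
1923: Monday
1922: Sunday
1921: Saturday
1920: Thursday (leap)
1919: Wednesday
1918: Tuesday
1917: Monday
1916: Saturday (leap)
1915: Friday
1914: Thursday
1913: Wednesday
1912: Monday (leap)
1911: Sunday
1910: Saturday
1909: Friday
1908: Wednesday (leap)
1907: Tuesday
1906: Monday
1905: Sunday
1904: Friday (leap)
1904 begins on a Friday and is a leap year.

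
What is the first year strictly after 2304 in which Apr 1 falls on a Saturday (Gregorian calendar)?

2305

From one year to the next, a fixed date's weekday advances by 1, or by 2 when a Feb 29 lies between the two dates.
2304: April 1 is Friday.
2305: Saturday (+1)
Apr 1 falls on a Saturday in 2305.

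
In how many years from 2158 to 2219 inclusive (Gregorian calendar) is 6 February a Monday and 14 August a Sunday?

0

Check each year's weekday for 6 February and 14 August:
  2158: Mon/Mon  2159: Tue/Tue  2160: Wed/Thu  2161: Fri/Fri  2162: Sat/Sat  2163: Sun/Sun  2164: Mon/Tue  2165: Wed/Wed  2166: Thu/Thu  2167: Fri/Fri  2168: Sat/Sun  2169: Mon/Mon  2170: Tue/Tue  2171: Wed/Wed  …(34 more)…  2206: Thu/Thu  2207: Fri/Fri  2208: Sat/Sun  2209: Mon/Mon  2210: Tue/Tue  2211: Wed/Wed  2212: Thu/Fri  2213: Sat/Sat  2214: Sun/Sun  2215: Mon/Mon  2216: Tue/Wed  2217: Thu/Thu  2218: Fri/Fri  2219: Sat/Sat
Both conditions hold in: no year — 0.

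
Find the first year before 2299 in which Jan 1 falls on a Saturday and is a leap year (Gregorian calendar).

Jan 1 advances by 2 weekdays after a leap year and by 1 after a common year.
2299: Jan 1 is Sunday.
2298: Saturday
2297: Friday
2296: Wednesday (leap)
2295: Tuesday
2294: Monday
2293: Sunday
2292: Friday (leap)
2291: Thursday
2290: Wednesday
2289: Tuesday
2288: Sunday (leap)
2287: Saturday
2286: Friday
2285: Thursday
2284: Tuesday (leap)
2283: Monday
2282: Sunday
2281: Saturday
2280: Thursday (leap)
2279: Wednesday
2278: Tuesday
2277: Monday
2276: Saturday (leap)
2276 begins on a Saturday and is a leap year.

2276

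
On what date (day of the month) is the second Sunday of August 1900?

12

August 1, 1900 is a Wednesday, so the first Sunday is the 5th.
The second Sunday is 5 + 7 = 12.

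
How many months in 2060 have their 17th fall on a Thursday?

Check the 17th of each month of 2060: Jan 17: Sat, Feb 17: Tue, Mar 17: Wed, Apr 17: Sat, May 17: Mon, Jun 17: Thu, Jul 17: Sat, Aug 17: Tue, Sep 17: Fri, Oct 17: Sun, Nov 17: Wed, Dec 17: Fri.
Thursday occurs in June — 1 month.

1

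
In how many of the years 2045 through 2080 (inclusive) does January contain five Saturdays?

14

January has 31 days; it has five Saturdays when Saturday falls among the first (month-length − 28) days — i.e. when January 1 is one of Saturday/Friday/Thursday.
January 1 by year: 2045:Sun 2046:Mon 2047:Tue 2048:Wed 2049:Fri✓ 2050:Sat✓ 2051:Sun 2052:Mon 2053:Wed 2054:Thu✓ 2055:Fri✓ 2056:Sat✓ 2057:Mon 2058:Tue 2059:Wed …(6 more)… 2066:Fri✓ 2067:Sat✓ 2068:Sun 2069:Tue 2070:Wed 2071:Thu✓ 2072:Fri✓ 2073:Sun 2074:Mon 2075:Tue 2076:Wed 2077:Fri✓ 2078:Sat✓ 2079:Sun 2080:Mon
Years with five Saturdays: 2049, 2050, 2054, 2055, 2056, 2060, 2061, 2065, 2066, 2067, 2071, 2072, 2077, 2078 → 14.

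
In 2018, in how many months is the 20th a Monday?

1

Check the 20th of each month of 2018: Jan 20: Sat, Feb 20: Tue, Mar 20: Tue, Apr 20: Fri, May 20: Sun, Jun 20: Wed, Jul 20: Fri, Aug 20: Mon, Sep 20: Thu, Oct 20: Sat, Nov 20: Tue, Dec 20: Thu.
Monday occurs in August — 1 month.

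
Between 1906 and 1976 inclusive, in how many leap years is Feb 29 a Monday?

2

Leap years in 1906–1976: 18 of them.
Feb 29 weekday advances by 5 (mod 7) from one leap year to the next four years later (or differs when a century non-leap intervenes).
Leap-day weekdays: 1908:Sat 1912:Thu 1916:Tue 1920:Sun 1924:Fri 1928:Wed 1932:Mon✓ 1936:Sat 1940:Thu 1944:Tue 1948:Sun 1952:Fri 1956:Wed 1960:Mon✓ 1964:Sat 1968:Thu 1972:Tue 1976:Sun
Monday: 1932, 1960 → 2.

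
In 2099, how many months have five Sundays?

4

A month of length L has five Sundays iff its first Sunday is on day ≤ L−28 (so day 1–3 in a 31-day month, 1–2 in a 30-day month, day 1 in a leap February).
Checking each month of 2099: Jan starts Thu (31d); Feb starts Sun (28d); Mar starts Sun (31d) ✓; Apr starts Wed (30d); May starts Fri (31d) ✓; Jun starts Mon (30d); Jul starts Wed (31d); Aug starts Sat (31d) ✓; Sep starts Tue (30d); Oct starts Thu (31d); Nov starts Sun (30d) ✓; Dec starts Tue (31d).
Five-Sunday months: March, May, August, November → 4.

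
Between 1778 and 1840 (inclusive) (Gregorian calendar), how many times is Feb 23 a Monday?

10

Track Feb 23's weekday year by year (advancing +1, or +2 across a Feb 29):
  1778: Mon ✓  1779: Tue (+1)  1780: Wed (+1)  1781: Fri (+2)  1782: Sat (+1)
  1783: Sun (+1)  1784: Mon (+1) ✓  1785: Wed (+2)  1786: Thu (+1)  1787: Fri (+1)
  1788: Sat (+1)  1789: Mon (+2) ✓  1790: Tue (+1)  1791: Wed (+1)  … (35 more years) …
  1827: Fri (+1)  1828: Sat (+1)  1829: Mon (+2) ✓  1830: Tue (+1)  1831: Wed (+1)
  1832: Thu (+1)  1833: Sat (+2)  1834: Sun (+1)  1835: Mon (+1) ✓  1836: Tue (+1)
  1837: Thu (+2)  1838: Fri (+1)  1839: Sat (+1)  1840: Sun (+1)
Monday years: 1778, 1784, 1789, 1795, 1801, 1807, 1818, 1824, 1829, 1835 — 10 in total.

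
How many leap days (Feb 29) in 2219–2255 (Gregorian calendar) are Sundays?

Leap years in 2219–2255: 9 of them.
Feb 29 weekday advances by 5 (mod 7) from one leap year to the next four years later (or differs when a century non-leap intervenes).
Leap-day weekdays: 2220:Tue 2224:Sun✓ 2228:Fri 2232:Wed 2236:Mon 2240:Sat 2244:Thu 2248:Tue 2252:Sun✓
Sunday: 2224, 2252 → 2.

2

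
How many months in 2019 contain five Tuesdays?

5

A month of length L has five Tuesdays iff its first Tuesday is on day ≤ L−28 (so day 1–3 in a 31-day month, 1–2 in a 30-day month, day 1 in a leap February).
Checking each month of 2019: Jan starts Tue (31d) ✓; Feb starts Fri (28d); Mar starts Fri (31d); Apr starts Mon (30d) ✓; May starts Wed (31d); Jun starts Sat (30d); Jul starts Mon (31d) ✓; Aug starts Thu (31d); Sep starts Sun (30d); Oct starts Tue (31d) ✓; Nov starts Fri (30d); Dec starts Sun (31d) ✓.
Five-Tuesday months: January, April, July, October, December → 5.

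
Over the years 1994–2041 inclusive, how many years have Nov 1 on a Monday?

7

Track Nov 1's weekday year by year (advancing +1, or +2 across a Feb 29):
  1994: Tue  1995: Wed (+1)  1996: Fri (+2)  1997: Sat (+1)  1998: Sun (+1)
  1999: Mon (+1) ✓  2000: Wed (+2)  2001: Thu (+1)  2002: Fri (+1)  2003: Sat (+1)
  2004: Mon (+2) ✓  2005: Tue (+1)  2006: Wed (+1)  2007: Thu (+1)  … (20 more years) …
  2028: Wed (+2)  2029: Thu (+1)  2030: Fri (+1)  2031: Sat (+1)  2032: Mon (+2) ✓
  2033: Tue (+1)  2034: Wed (+1)  2035: Thu (+1)  2036: Sat (+2)  2037: Sun (+1)
  2038: Mon (+1) ✓  2039: Tue (+1)  2040: Thu (+2)  2041: Fri (+1)
Monday years: 1999, 2004, 2010, 2021, 2027, 2032, 2038 — 7 in total.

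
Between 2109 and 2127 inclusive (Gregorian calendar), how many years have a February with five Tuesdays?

1

February has 28 days (29 in leap years); it has five Tuesdays when Tuesday falls among the first (month-length − 28) days — i.e. when February 1 is Tuesday in a leap year (never in a common year).
February 1 by year: 2109:Fri 2110:Sat 2111:Sun 2112:Mon 2113:Wed 2114:Thu 2115:Fri 2116:Sat 2117:Mon 2118:Tue 2119:Wed 2120:Thu 2121:Sat 2122:Sun 2123:Mon 2124:Tue✓ 2125:Thu 2126:Fri 2127:Sat
Years with five Tuesdays: 2124 → 1.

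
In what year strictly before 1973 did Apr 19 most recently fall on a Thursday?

From one year to the next, a fixed date's weekday advances by 1, or by 2 when a Feb 29 lies between the two dates.
1973: April 19 is Thursday.
1972: Wednesday (−1)
1971: Monday (−2)
1970: Sunday (−1)
1969: Saturday (−1)
1968: Friday (−1)
1967: Wednesday (−2)
1966: Tuesday (−1)
1965: Monday (−1)
1964: Sunday (−1)
1963: Friday (−2)
1962: Thursday (−1)
Apr 19 falls on a Thursday in 1962.

1962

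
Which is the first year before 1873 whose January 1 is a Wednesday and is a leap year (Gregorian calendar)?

1868

Jan 1 advances by 2 weekdays after a leap year and by 1 after a common year.
1873: Jan 1 is Wednesday.
1872: Monday (leap)
1871: Sunday
1870: Saturday
1869: Friday
1868: Wednesday (leap)
1868 begins on a Wednesday and is a leap year.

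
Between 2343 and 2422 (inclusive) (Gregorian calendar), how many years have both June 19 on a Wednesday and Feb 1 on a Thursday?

Check each year's weekday for June 19 and Feb 1:
  2343: Sat/Mon  2344: Mon/Tue  2345: Tue/Thu  2346: Wed/Fri  2347: Thu/Sat  2348: Sat/Sun  2349: Sun/Tue  2350: Mon/Wed  2351: Tue/Thu  2352: Thu/Fri  2353: Fri/Sun  2354: Sat/Mon  2355: Sun/Tue  2356: Tue/Wed  …(52 more)…  2409: Fri/Sun  2410: Sat/Mon  2411: Sun/Tue  2412: Tue/Wed  2413: Wed/Fri  2414: Thu/Sat  2415: Fri/Sun  2416: Sun/Mon  2417: Mon/Wed  2418: Tue/Thu  2419: Wed/Fri  2420: Fri/Sat  2421: Sat/Mon  2422: Sun/Tue
Both conditions hold in: 2368, 2396 — 2.

2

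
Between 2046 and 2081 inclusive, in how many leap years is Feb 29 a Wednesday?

1

Leap years in 2046–2081: 9 of them.
Feb 29 weekday advances by 5 (mod 7) from one leap year to the next four years later (or differs when a century non-leap intervenes).
Leap-day weekdays: 2048:Sat 2052:Thu 2056:Tue 2060:Sun 2064:Fri 2068:Wed✓ 2072:Mon 2076:Sat 2080:Thu
Wednesday: 2068 → 1.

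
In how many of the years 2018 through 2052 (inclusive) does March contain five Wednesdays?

March has 31 days; it has five Wednesdays when Wednesday falls among the first (month-length − 28) days — i.e. when March 1 is one of Wednesday/Tuesday/Monday.
March 1 by year: 2018:Thu 2019:Fri 2020:Sun 2021:Mon✓ 2022:Tue✓ 2023:Wed✓ 2024:Fri 2025:Sat 2026:Sun 2027:Mon✓ 2028:Wed✓ 2029:Thu 2030:Fri 2031:Sat 2032:Mon✓ …(5 more)… 2038:Mon✓ 2039:Tue✓ 2040:Thu 2041:Fri 2042:Sat 2043:Sun 2044:Tue✓ 2045:Wed✓ 2046:Thu 2047:Fri 2048:Sun 2049:Mon✓ 2050:Tue✓ 2051:Wed✓ 2052:Fri
Years with five Wednesdays: 2021, 2022, 2023, 2027, 2028, 2032, 2033, 2034, 2038, 2039, 2044, 2045, 2049, 2050, 2051 → 15.

15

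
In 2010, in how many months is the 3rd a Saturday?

2

Check the 3rd of each month of 2010: Jan 3: Sun, Feb 3: Wed, Mar 3: Wed, Apr 3: Sat, May 3: Mon, Jun 3: Thu, Jul 3: Sat, Aug 3: Tue, Sep 3: Fri, Oct 3: Sun, Nov 3: Wed, Dec 3: Fri.
Saturday occurs in April, July — 2 months.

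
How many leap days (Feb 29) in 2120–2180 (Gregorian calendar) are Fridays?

Leap years in 2120–2180: 16 of them.
Feb 29 weekday advances by 5 (mod 7) from one leap year to the next four years later (or differs when a century non-leap intervenes).
Leap-day weekdays: 2120:Thu 2124:Tue 2128:Sun 2132:Fri✓ 2136:Wed 2140:Mon 2144:Sat 2148:Thu 2152:Tue 2156:Sun 2160:Fri✓ 2164:Wed 2168:Mon 2172:Sat 2176:Thu 2180:Tue
Friday: 2132, 2160 → 2.

2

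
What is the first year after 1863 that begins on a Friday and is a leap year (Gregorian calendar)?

1864

Jan 1 advances by 2 weekdays after a leap year and by 1 after a common year.
1863: Jan 1 is Thursday.
1864: Friday (leap)
1864 begins on a Friday and is a leap year.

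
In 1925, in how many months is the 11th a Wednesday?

Check the 11th of each month of 1925: Jan 11: Sun, Feb 11: Wed, Mar 11: Wed, Apr 11: Sat, May 11: Mon, Jun 11: Thu, Jul 11: Sat, Aug 11: Tue, Sep 11: Fri, Oct 11: Sun, Nov 11: Wed, Dec 11: Fri.
Wednesday occurs in February, March, November — 3 months.

3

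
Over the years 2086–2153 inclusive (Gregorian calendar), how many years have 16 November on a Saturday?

9

Track 16 November's weekday year by year (advancing +1, or +2 across a Feb 29):
  2086: Sat ✓  2087: Sun (+1)  2088: Tue (+2)  2089: Wed (+1)  2090: Thu (+1)
  2091: Fri (+1)  2092: Sun (+2)  2093: Mon (+1)  2094: Tue (+1)  2095: Wed (+1)
  2096: Fri (+2)  2097: Sat (+1) ✓  2098: Sun (+1)  2099: Mon (+1)  … (40 more years) …
  2140: Wed (+2)  2141: Thu (+1)  2142: Fri (+1)  2143: Sat (+1) ✓  2144: Mon (+2)
  2145: Tue (+1)  2146: Wed (+1)  2147: Thu (+1)  2148: Sat (+2) ✓  2149: Sun (+1)
  2150: Mon (+1)  2151: Tue (+1)  2152: Thu (+2)  2153: Fri (+1)
Saturday years: 2086, 2097, 2109, 2115, 2120, 2126, 2137, 2143, 2148 — 9 in total.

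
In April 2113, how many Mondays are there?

April 2113 has 30 days and begins on Saturday.
The first Monday is April 3.
Mondays fall on 3, 10, 17, 24 — that's 4.

4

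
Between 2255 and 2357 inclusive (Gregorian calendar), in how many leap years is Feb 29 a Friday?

Leap years in 2255–2357: 25 of them.
Feb 29 weekday advances by 5 (mod 7) from one leap year to the next four years later (or differs when a century non-leap intervenes).
Leap-day weekdays: 2256:Fri✓ 2260:Wed 2264:Mon 2268:Sat 2272:Thu 2276:Tue 2280:Sun 2284:Fri✓ 2288:Wed 2292:Mon 2296:Sat 2304:Mon 2308:Sat 2312:Thu 2316:Tue 2320:Sun 2324:Fri✓ 2328:Wed 2332:Mon 2336:Sat 2340:Thu 2344:Tue 2348:Sun 2352:Fri✓ 2356:Wed
Friday: 2256, 2284, 2324, 2352 → 4.

4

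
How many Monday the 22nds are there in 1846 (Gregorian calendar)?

Check the 22nd of each month of 1846: Jan 22: Thu, Feb 22: Sun, Mar 22: Sun, Apr 22: Wed, May 22: Fri, Jun 22: Mon, Jul 22: Wed, Aug 22: Sat, Sep 22: Tue, Oct 22: Thu, Nov 22: Sun, Dec 22: Tue.
Monday occurs in June — 1 month.

1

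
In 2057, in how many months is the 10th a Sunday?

1

Check the 10th of each month of 2057: Jan 10: Wed, Feb 10: Sat, Mar 10: Sat, Apr 10: Tue, May 10: Thu, Jun 10: Sun, Jul 10: Tue, Aug 10: Fri, Sep 10: Mon, Oct 10: Wed, Nov 10: Sat, Dec 10: Mon.
Sunday occurs in June — 1 month.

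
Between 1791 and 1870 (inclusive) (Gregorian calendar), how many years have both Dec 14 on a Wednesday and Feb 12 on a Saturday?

9

Check each year's weekday for Dec 14 and Feb 12:
  1791: Wed/Sat ✓  1792: Fri/Sun  1793: Sat/Tue  1794: Sun/Wed  1795: Mon/Thu  1796: Wed/Fri  1797: Thu/Sun  1798: Fri/Mon  1799: Sat/Tue  1800: Sun/Wed  1801: Mon/Thu  1802: Tue/Fri  1803: Wed/Sat ✓  1804: Fri/Sun  …(52 more)…  1857: Mon/Thu  1858: Tue/Fri  1859: Wed/Sat ✓  1860: Fri/Sun  1861: Sat/Tue  1862: Sun/Wed  1863: Mon/Thu  1864: Wed/Fri  1865: Thu/Sun  1866: Fri/Mon  1867: Sat/Tue  1868: Mon/Wed  1869: Tue/Fri  1870: Wed/Sat ✓
Both conditions hold in: 1791, 1803, 1814, 1825, 1831, 1842, 1853, 1859, 1870 — 9.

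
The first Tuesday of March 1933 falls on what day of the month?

7

March 1, 1933 is a Wednesday, so the first Tuesday is the 7th.
The first Tuesday is 7 + 0 = 7.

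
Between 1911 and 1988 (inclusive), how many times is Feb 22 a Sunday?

12

Track Feb 22's weekday year by year (advancing +1, or +2 across a Feb 29):
  1911: Wed  1912: Thu (+1)  1913: Sat (+2)  1914: Sun (+1) ✓  1915: Mon (+1)
  1916: Tue (+1)  1917: Thu (+2)  1918: Fri (+1)  1919: Sat (+1)  1920: Sun (+1) ✓
  1921: Tue (+2)  1922: Wed (+1)  1923: Thu (+1)  1924: Fri (+1)  … (50 more years) …
  1975: Sat (+1)  1976: Sun (+1) ✓  1977: Tue (+2)  1978: Wed (+1)  1979: Thu (+1)
  1980: Fri (+1)  1981: Sun (+2) ✓  1982: Mon (+1)  1983: Tue (+1)  1984: Wed (+1)
  1985: Fri (+2)  1986: Sat (+1)  1987: Sun (+1) ✓  1988: Mon (+1)
Sunday years: 1914, 1920, 1925, 1931, 1942, 1948, 1953, 1959, 1970, 1976, 1981, 1987 — 12 in total.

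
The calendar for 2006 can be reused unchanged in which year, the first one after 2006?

2017

Two years share a calendar iff Jan 1 falls on the same weekday and both are leap or both are common. 2006: Jan 1 is Sunday, common year.
2007: Jan 1 Monday, common
2008: Jan 1 Tuesday, leap
2009: Jan 1 Thursday, common
2010: Jan 1 Friday, common
2011: Jan 1 Saturday, common
2012: Jan 1 Sunday, leap
2013: Jan 1 Tuesday, common
2014: Jan 1 Wednesday, common
2015: Jan 1 Thursday, common
2016: Jan 1 Friday, leap
2017: Jan 1 Sunday, common
2017 matches on both conditions.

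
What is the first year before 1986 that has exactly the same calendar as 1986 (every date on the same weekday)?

1975

Two years share a calendar iff Jan 1 falls on the same weekday and both are leap or both are common. 1986: Jan 1 is Wednesday, common year.
1985: Jan 1 Tuesday, common
1984: Jan 1 Sunday, leap
1983: Jan 1 Saturday, common
1982: Jan 1 Friday, common
1981: Jan 1 Thursday, common
1980: Jan 1 Tuesday, leap
1979: Jan 1 Monday, common
1978: Jan 1 Sunday, common
1977: Jan 1 Saturday, common
1976: Jan 1 Thursday, leap
1975: Jan 1 Wednesday, common
1975 matches on both conditions.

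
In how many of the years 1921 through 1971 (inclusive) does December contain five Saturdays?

22

December has 31 days; it has five Saturdays when Saturday falls among the first (month-length − 28) days — i.e. when December 1 is one of Saturday/Friday/Thursday.
December 1 by year: 1921:Thu✓ 1922:Fri✓ 1923:Sat✓ 1924:Mon 1925:Tue 1926:Wed 1927:Thu✓ 1928:Sat✓ 1929:Sun 1930:Mon 1931:Tue 1932:Thu✓ 1933:Fri✓ 1934:Sat✓ 1935:Sun …(21 more)… 1957:Sun 1958:Mon 1959:Tue 1960:Thu✓ 1961:Fri✓ 1962:Sat✓ 1963:Sun 1964:Tue 1965:Wed 1966:Thu✓ 1967:Fri✓ 1968:Sun 1969:Mon 1970:Tue 1971:Wed
Years with five Saturdays: 1921, 1922, 1923, 1927, 1928, 1932, 1933, 1934, 1938, 1939, 1944, 1945, 1949, 1950, 1951, 1955, 1956, 1960, 1961, 1962, 1966, 1967 → 22.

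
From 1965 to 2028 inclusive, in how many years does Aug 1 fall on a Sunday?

Track Aug 1's weekday year by year (advancing +1, or +2 across a Feb 29):
  1965: Sun ✓  1966: Mon (+1)  1967: Tue (+1)  1968: Thu (+2)  1969: Fri (+1)
  1970: Sat (+1)  1971: Sun (+1) ✓  1972: Tue (+2)  1973: Wed (+1)  1974: Thu (+1)
  1975: Fri (+1)  1976: Sun (+2) ✓  1977: Mon (+1)  1978: Tue (+1)  … (36 more years) …
  2015: Sat (+1)  2016: Mon (+2)  2017: Tue (+1)  2018: Wed (+1)  2019: Thu (+1)
  2020: Sat (+2)  2021: Sun (+1) ✓  2022: Mon (+1)  2023: Tue (+1)  2024: Thu (+2)
  2025: Fri (+1)  2026: Sat (+1)  2027: Sun (+1) ✓  2028: Tue (+2)
Sunday years: 1965, 1971, 1976, 1982, 1993, 1999, 2004, 2010, 2021, 2027 — 10 in total.

10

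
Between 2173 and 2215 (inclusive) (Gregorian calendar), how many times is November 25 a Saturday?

6

Track November 25's weekday year by year (advancing +1, or +2 across a Feb 29):
  2173: Thu  2174: Fri (+1)  2175: Sat (+1) ✓  2176: Mon (+2)  2177: Tue (+1)
  2178: Wed (+1)  2179: Thu (+1)  2180: Sat (+2) ✓  2181: Sun (+1)  2182: Mon (+1)
  2183: Tue (+1)  2184: Thu (+2)  2185: Fri (+1)  2186: Sat (+1) ✓  … (15 more years) …
  2202: Thu (+1)  2203: Fri (+1)  2204: Sun (+2)  2205: Mon (+1)  2206: Tue (+1)
  2207: Wed (+1)  2208: Fri (+2)  2209: Sat (+1) ✓  2210: Sun (+1)  2211: Mon (+1)
  2212: Wed (+2)  2213: Thu (+1)  2214: Fri (+1)  2215: Sat (+1) ✓
Saturday years: 2175, 2180, 2186, 2197, 2209, 2215 — 6 in total.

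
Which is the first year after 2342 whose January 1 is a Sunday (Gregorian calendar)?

2350

Jan 1 advances by 2 weekdays after a leap year and by 1 after a common year.
2342: Jan 1 is Thursday.
2343: Friday
2344: Saturday (leap)
2345: Monday
2346: Tuesday
2347: Wednesday
2348: Thursday (leap)
2349: Saturday
2350: Sunday
2350 begins on a Sunday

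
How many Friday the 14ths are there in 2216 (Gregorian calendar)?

Check the 14th of each month of 2216: Jan 14: Sun, Feb 14: Wed, Mar 14: Thu, Apr 14: Sun, May 14: Tue, Jun 14: Fri, Jul 14: Sun, Aug 14: Wed, Sep 14: Sat, Oct 14: Mon, Nov 14: Thu, Dec 14: Sat.
Friday occurs in June — 1 month.

1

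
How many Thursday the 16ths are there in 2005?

Check the 16th of each month of 2005: Jan 16: Sun, Feb 16: Wed, Mar 16: Wed, Apr 16: Sat, May 16: Mon, Jun 16: Thu, Jul 16: Sat, Aug 16: Tue, Sep 16: Fri, Oct 16: Sun, Nov 16: Wed, Dec 16: Fri.
Thursday occurs in June — 1 month.

1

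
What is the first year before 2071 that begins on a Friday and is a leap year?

2044

Jan 1 advances by 2 weekdays after a leap year and by 1 after a common year.
2071: Jan 1 is Thursday.
2070: Wednesday
2069: Tuesday
2068: Sunday (leap)
2067: Saturday
2066: Friday
2065: Thursday
2064: Tuesday (leap)
2063: Monday
2062: Sunday
2061: Saturday
2060: Thursday (leap)
2059: Wednesday
2058: Tuesday
2057: Monday
2056: Saturday (leap)
2055: Friday
2054: Thursday
2053: Wednesday
2052: Monday (leap)
2051: Sunday
2050: Saturday
2049: Friday
2048: Wednesday (leap)
2047: Tuesday
2046: Monday
2045: Sunday
2044: Friday (leap)
2044 begins on a Friday and is a leap year.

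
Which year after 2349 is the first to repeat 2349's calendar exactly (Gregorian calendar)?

2355

Two years share a calendar iff Jan 1 falls on the same weekday and both are leap or both are common. 2349: Jan 1 is Saturday, common year.
2350: Jan 1 Sunday, common
2351: Jan 1 Monday, common
2352: Jan 1 Tuesday, leap
2353: Jan 1 Thursday, common
2354: Jan 1 Friday, common
2355: Jan 1 Saturday, common
2355 matches on both conditions.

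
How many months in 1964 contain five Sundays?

4

A month of length L has five Sundays iff its first Sunday is on day ≤ L−28 (so day 1–3 in a 31-day month, 1–2 in a 30-day month, day 1 in a leap February).
Checking each month of 1964: Jan starts Wed (31d); Feb starts Sat (29d); Mar starts Sun (31d) ✓; Apr starts Wed (30d); May starts Fri (31d) ✓; Jun starts Mon (30d); Jul starts Wed (31d); Aug starts Sat (31d) ✓; Sep starts Tue (30d); Oct starts Thu (31d); Nov starts Sun (30d) ✓; Dec starts Tue (31d).
Five-Sunday months: March, May, August, November → 4.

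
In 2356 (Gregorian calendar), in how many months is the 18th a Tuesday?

Check the 18th of each month of 2356: Jan 18: Wed, Feb 18: Sat, Mar 18: Sun, Apr 18: Wed, May 18: Fri, Jun 18: Mon, Jul 18: Wed, Aug 18: Sat, Sep 18: Tue, Oct 18: Thu, Nov 18: Sun, Dec 18: Tue.
Tuesday occurs in September, December — 2 months.

2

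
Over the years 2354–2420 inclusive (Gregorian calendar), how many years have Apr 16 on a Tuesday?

Track Apr 16's weekday year by year (advancing +1, or +2 across a Feb 29):
  2354: Fri  2355: Sat (+1)  2356: Mon (+2)  2357: Tue (+1) ✓  2358: Wed (+1)
  2359: Thu (+1)  2360: Sat (+2)  2361: Sun (+1)  2362: Mon (+1)  2363: Tue (+1) ✓
  2364: Thu (+2)  2365: Fri (+1)  2366: Sat (+1)  2367: Sun (+1)  … (39 more years) …
  2407: Mon (+1)  2408: Wed (+2)  2409: Thu (+1)  2410: Fri (+1)  2411: Sat (+1)
  2412: Mon (+2)  2413: Tue (+1) ✓  2414: Wed (+1)  2415: Thu (+1)  2416: Sat (+2)
  2417: Sun (+1)  2418: Mon (+1)  2419: Tue (+1) ✓  2420: Thu (+2)
Tuesday years: 2357, 2363, 2368, 2374, 2385, 2391, 2396, 2402, 2413, 2419 — 10 in total.

10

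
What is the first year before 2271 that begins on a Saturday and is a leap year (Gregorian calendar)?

Jan 1 advances by 2 weekdays after a leap year and by 1 after a common year.
2271: Jan 1 is Sunday.
2270: Saturday
2269: Friday
2268: Wednesday (leap)
2267: Tuesday
2266: Monday
2265: Sunday
2264: Friday (leap)
2263: Thursday
2262: Wednesday
2261: Tuesday
2260: Sunday (leap)
2259: Saturday
2258: Friday
2257: Thursday
2256: Tuesday (leap)
2255: Monday
2254: Sunday
2253: Saturday
2252: Thursday (leap)
2251: Wednesday
2250: Tuesday
2249: Monday
2248: Saturday (leap)
2248 begins on a Saturday and is a leap year.

2248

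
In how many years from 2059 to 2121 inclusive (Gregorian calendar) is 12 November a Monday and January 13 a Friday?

Check each year's weekday for 12 November and January 13:
  2059: Wed/Mon  2060: Fri/Tue  2061: Sat/Thu  2062: Sun/Fri  2063: Mon/Sat  2064: Wed/Sun  2065: Thu/Tue  2066: Fri/Wed  2067: Sat/Thu  2068: Mon/Fri ✓  2069: Tue/Sun  2070: Wed/Mon  2071: Thu/Tue  2072: Sat/Wed  …(35 more)…  2108: Mon/Fri ✓  2109: Tue/Sun  2110: Wed/Mon  2111: Thu/Tue  2112: Sat/Wed  2113: Sun/Fri  2114: Mon/Sat  2115: Tue/Sun  2116: Thu/Mon  2117: Fri/Wed  2118: Sat/Thu  2119: Sun/Fri  2120: Tue/Sat  2121: Wed/Mon
Both conditions hold in: 2068, 2096, 2108 — 3.

3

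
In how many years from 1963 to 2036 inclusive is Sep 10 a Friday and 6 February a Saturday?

Check each year's weekday for Sep 10 and 6 February:
  1963: Tue/Wed  1964: Thu/Thu  1965: Fri/Sat ✓  1966: Sat/Sun  1967: Sun/Mon  1968: Tue/Tue  1969: Wed/Thu  1970: Thu/Fri  1971: Fri/Sat ✓  1972: Sun/Sun  1973: Mon/Tue  1974: Tue/Wed  1975: Wed/Thu  1976: Fri/Fri  …(46 more)…  2023: Sun/Mon  2024: Tue/Tue  2025: Wed/Thu  2026: Thu/Fri  2027: Fri/Sat ✓  2028: Sun/Sun  2029: Mon/Tue  2030: Tue/Wed  2031: Wed/Thu  2032: Fri/Fri  2033: Sat/Sun  2034: Sun/Mon  2035: Mon/Tue  2036: Wed/Wed
Both conditions hold in: 1965, 1971, 1982, 1993, 1999, 2010, 2021, 2027 — 8.

8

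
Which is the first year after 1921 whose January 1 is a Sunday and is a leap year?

1928

Jan 1 advances by 2 weekdays after a leap year and by 1 after a common year.
1921: Jan 1 is Saturday.
1922: Sunday
1923: Monday
1924: Tuesday (leap)
1925: Thursday
1926: Friday
1927: Saturday
1928: Sunday (leap)
1928 begins on a Sunday and is a leap year.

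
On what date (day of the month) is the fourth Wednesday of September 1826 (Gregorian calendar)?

September 1, 1826 is a Friday, so the first Wednesday is the 6th.
The fourth Wednesday is 6 + 21 = 27.

27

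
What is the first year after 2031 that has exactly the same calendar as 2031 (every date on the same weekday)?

2042

Two years share a calendar iff Jan 1 falls on the same weekday and both are leap or both are common. 2031: Jan 1 is Wednesday, common year.
2032: Jan 1 Thursday, leap
2033: Jan 1 Saturday, common
2034: Jan 1 Sunday, common
2035: Jan 1 Monday, common
2036: Jan 1 Tuesday, leap
2037: Jan 1 Thursday, common
2038: Jan 1 Friday, common
2039: Jan 1 Saturday, common
2040: Jan 1 Sunday, leap
2041: Jan 1 Tuesday, common
2042: Jan 1 Wednesday, common
2042 matches on both conditions.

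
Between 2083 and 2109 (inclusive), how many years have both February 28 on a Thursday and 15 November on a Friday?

Check each year's weekday for February 28 and 15 November:
  2083: Sun/Mon  2084: Mon/Wed  2085: Wed/Thu  2086: Thu/Fri ✓  2087: Fri/Sat  2088: Sat/Mon  2089: Mon/Tue  2090: Tue/Wed  2091: Wed/Thu  2092: Thu/Sat  2093: Sat/Sun  2094: Sun/Mon  2095: Mon/Tue  2096: Tue/Thu  2097: Thu/Fri ✓  2098: Fri/Sat  2099: Sat/Sun  2100: Sun/Mon  2101: Mon/Tue  2102: Tue/Wed  2103: Wed/Thu  2104: Thu/Sat  2105: Sat/Sun  2106: Sun/Mon  2107: Mon/Tue  2108: Tue/Thu  2109: Thu/Fri ✓
Both conditions hold in: 2086, 2097, 2109 — 3.

3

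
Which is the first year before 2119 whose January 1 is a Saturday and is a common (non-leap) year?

2118

Jan 1 advances by 2 weekdays after a leap year and by 1 after a common year.
2119: Jan 1 is Sunday.
2118: Saturday
2118 begins on a Saturday and is a common year.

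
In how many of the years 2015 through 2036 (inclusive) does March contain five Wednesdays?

March has 31 days; it has five Wednesdays when Wednesday falls among the first (month-length − 28) days — i.e. when March 1 is one of Wednesday/Tuesday/Monday.
March 1 by year: 2015:Sun 2016:Tue✓ 2017:Wed✓ 2018:Thu 2019:Fri 2020:Sun 2021:Mon✓ 2022:Tue✓ 2023:Wed✓ 2024:Fri 2025:Sat 2026:Sun 2027:Mon✓ 2028:Wed✓ 2029:Thu 2030:Fri 2031:Sat 2032:Mon✓ 2033:Tue✓ 2034:Wed✓ 2035:Thu 2036:Sat
Years with five Wednesdays: 2016, 2017, 2021, 2022, 2023, 2027, 2028, 2032, 2033, 2034 → 10.

10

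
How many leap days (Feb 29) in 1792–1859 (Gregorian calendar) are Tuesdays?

2

Leap years in 1792–1859: 16 of them.
Feb 29 weekday advances by 5 (mod 7) from one leap year to the next four years later (or differs when a century non-leap intervenes).
Leap-day weekdays: 1792:Wed 1796:Mon 1804:Wed 1808:Mon 1812:Sat 1816:Thu 1820:Tue✓ 1824:Sun 1828:Fri 1832:Wed 1836:Mon 1840:Sat 1844:Thu 1848:Tue✓ 1852:Sun 1856:Fri
Tuesday: 1820, 1848 → 2.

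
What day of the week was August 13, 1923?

January 1, 1923 is a Monday.
August 13 is day 225 of the year, i.e. 224 days after Jan 1.
224 mod 7 = 0, so advance 0 weekdays from Monday: Monday.

Monday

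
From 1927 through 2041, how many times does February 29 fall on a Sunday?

4

Leap years in 1927–2041: 29 of them.
Feb 29 weekday advances by 5 (mod 7) from one leap year to the next four years later (or differs when a century non-leap intervenes).
Leap-day weekdays: 1928:Wed 1932:Mon 1936:Sat 1940:Thu 1944:Tue 1948:Sun✓ 1952:Fri 1956:Wed 1960:Mon 1964:Sat 1968:Thu 1972:Tue 1976:Sun✓ …(3 more)… 1992:Sat 1996:Thu 2000:Tue 2004:Sun✓ 2008:Fri 2012:Wed 2016:Mon 2020:Sat 2024:Thu 2028:Tue 2032:Sun✓ 2036:Fri 2040:Wed
Sunday: 1948, 1976, 2004, 2032 → 4.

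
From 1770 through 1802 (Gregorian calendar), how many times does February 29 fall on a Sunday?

1

Leap years in 1770–1802: 7 of them.
Feb 29 weekday advances by 5 (mod 7) from one leap year to the next four years later (or differs when a century non-leap intervenes).
Leap-day weekdays: 1772:Sat 1776:Thu 1780:Tue 1784:Sun✓ 1788:Fri 1792:Wed 1796:Mon
Sunday: 1784 → 1.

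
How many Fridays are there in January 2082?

5

January 2082 has 31 days and begins on Thursday.
The first Friday is January 2.
Fridays fall on 2, 9, 16, 23, 30 — that's 5.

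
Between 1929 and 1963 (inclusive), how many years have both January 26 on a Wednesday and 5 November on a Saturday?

3

Check each year's weekday for January 26 and 5 November:
  1929: Sat/Tue  1930: Sun/Wed  1931: Mon/Thu  1932: Tue/Sat  1933: Thu/Sun  1934: Fri/Mon  1935: Sat/Tue  1936: Sun/Thu  1937: Tue/Fri  1938: Wed/Sat ✓  1939: Thu/Sun  1940: Fri/Tue  1941: Sun/Wed  1942: Mon/Thu  …(7 more)…  1950: Thu/Sun  1951: Fri/Mon  1952: Sat/Wed  1953: Mon/Thu  1954: Tue/Fri  1955: Wed/Sat ✓  1956: Thu/Mon  1957: Sat/Tue  1958: Sun/Wed  1959: Mon/Thu  1960: Tue/Sat  1961: Thu/Sun  1962: Fri/Mon  1963: Sat/Tue
Both conditions hold in: 1938, 1949, 1955 — 3.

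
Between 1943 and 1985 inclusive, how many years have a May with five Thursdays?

May has 31 days; it has five Thursdays when Thursday falls among the first (month-length − 28) days — i.e. when May 1 is one of Thursday/Wednesday/Tuesday.
May 1 by year: 1943:Sat 1944:Mon 1945:Tue✓ 1946:Wed✓ 1947:Thu✓ 1948:Sat 1949:Sun 1950:Mon 1951:Tue✓ 1952:Thu✓ 1953:Fri 1954:Sat 1955:Sun 1956:Tue✓ 1957:Wed✓ …(13 more)… 1971:Sat 1972:Mon 1973:Tue✓ 1974:Wed✓ 1975:Thu✓ 1976:Sat 1977:Sun 1978:Mon 1979:Tue✓ 1980:Thu✓ 1981:Fri 1982:Sat 1983:Sun 1984:Tue✓ 1985:Wed✓
Years with five Thursdays: 1945, 1946, 1947, 1951, 1952, 1956, 1957, 1958, 1962, 1963, 1968, 1969, 1973, 1974, 1975, 1979, 1980, 1984, 1985 → 19.

19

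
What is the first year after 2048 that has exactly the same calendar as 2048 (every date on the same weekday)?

2076

Two years share a calendar iff Jan 1 falls on the same weekday and both are leap or both are common. 2048: Jan 1 is Wednesday, leap year.
2049: Jan 1 Friday, common
2050: Jan 1 Saturday, common
2051: Jan 1 Sunday, common
2052: Jan 1 Monday, leap
2053: Jan 1 Wednesday, common
2054: Jan 1 Thursday, common
2055: Jan 1 Friday, common
2056: Jan 1 Saturday, leap
2057: Jan 1 Monday, common
2058: Jan 1 Tuesday, common
2059: Jan 1 Wednesday, common
2060: Jan 1 Thursday, leap
2061: Jan 1 Saturday, common
2062: Jan 1 Sunday, common
2063: Jan 1 Monday, common
2064: Jan 1 Tuesday, leap
2065: Jan 1 Thursday, common
2066: Jan 1 Friday, common
2067: Jan 1 Saturday, common
2068: Jan 1 Sunday, leap
2069: Jan 1 Tuesday, common
2070: Jan 1 Wednesday, common
2071: Jan 1 Thursday, common
2072: Jan 1 Friday, leap
2073: Jan 1 Sunday, common
2074: Jan 1 Monday, common
2075: Jan 1 Tuesday, common
2076: Jan 1 Wednesday, leap
2076 matches on both conditions.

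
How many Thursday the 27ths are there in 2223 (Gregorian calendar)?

Check the 27th of each month of 2223: Jan 27: Mon, Feb 27: Thu, Mar 27: Thu, Apr 27: Sun, May 27: Tue, Jun 27: Fri, Jul 27: Sun, Aug 27: Wed, Sep 27: Sat, Oct 27: Mon, Nov 27: Thu, Dec 27: Sat.
Thursday occurs in February, March, November — 3 months.

3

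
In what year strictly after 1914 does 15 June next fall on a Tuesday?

1915

From one year to the next, a fixed date's weekday advances by 1, or by 2 when a Feb 29 lies between the two dates.
1914: June 15 is Monday.
1915: Tuesday (+1)
15 June falls on a Tuesday in 1915.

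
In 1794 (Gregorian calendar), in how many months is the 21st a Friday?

Check the 21st of each month of 1794: Jan 21: Tue, Feb 21: Fri, Mar 21: Fri, Apr 21: Mon, May 21: Wed, Jun 21: Sat, Jul 21: Mon, Aug 21: Thu, Sep 21: Sun, Oct 21: Tue, Nov 21: Fri, Dec 21: Sun.
Friday occurs in February, March, November — 3 months.

3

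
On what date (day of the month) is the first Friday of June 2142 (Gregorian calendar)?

June 1, 2142 is a Friday, so the first Friday is the 1st.
The first Friday is 1 + 0 = 1.

1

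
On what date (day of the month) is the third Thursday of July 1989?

20

July 1, 1989 is a Saturday, so the first Thursday is the 6th.
The third Thursday is 6 + 14 = 20.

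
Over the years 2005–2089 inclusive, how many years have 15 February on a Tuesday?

13

Track 15 February's weekday year by year (advancing +1, or +2 across a Feb 29):
  2005: Tue ✓  2006: Wed (+1)  2007: Thu (+1)  2008: Fri (+1)  2009: Sun (+2)
  2010: Mon (+1)  2011: Tue (+1) ✓  2012: Wed (+1)  2013: Fri (+2)  2014: Sat (+1)
  2015: Sun (+1)  2016: Mon (+1)  2017: Wed (+2)  2018: Thu (+1)  … (57 more years) …
  2076: Sat (+1)  2077: Mon (+2)  2078: Tue (+1) ✓  2079: Wed (+1)  2080: Thu (+1)
  2081: Sat (+2)  2082: Sun (+1)  2083: Mon (+1)  2084: Tue (+1) ✓  2085: Thu (+2)
  2086: Fri (+1)  2087: Sat (+1)  2088: Sun (+1)  2089: Tue (+2) ✓
Tuesday years: 2005, 2011, 2022, 2028, 2033, 2039, 2050, 2056, 2061, 2067, 2078, 2084, 2089 — 13 in total.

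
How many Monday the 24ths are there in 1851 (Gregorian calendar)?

3

Check the 24th of each month of 1851: Jan 24: Fri, Feb 24: Mon, Mar 24: Mon, Apr 24: Thu, May 24: Sat, Jun 24: Tue, Jul 24: Thu, Aug 24: Sun, Sep 24: Wed, Oct 24: Fri, Nov 24: Mon, Dec 24: Wed.
Monday occurs in February, March, November — 3 months.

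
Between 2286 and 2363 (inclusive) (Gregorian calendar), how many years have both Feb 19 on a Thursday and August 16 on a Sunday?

Check each year's weekday for Feb 19 and August 16:
  2286: Fri/Mon  2287: Sat/Tue  2288: Sun/Thu  2289: Tue/Fri  2290: Wed/Sat  2291: Thu/Sun ✓  2292: Fri/Tue  2293: Sun/Wed  2294: Mon/Thu  2295: Tue/Fri  2296: Wed/Sun  2297: Fri/Mon  2298: Sat/Tue  2299: Sun/Wed  …(50 more)…  2350: Sun/Wed  2351: Mon/Thu  2352: Tue/Sat  2353: Thu/Sun ✓  2354: Fri/Mon  2355: Sat/Tue  2356: Sun/Thu  2357: Tue/Fri  2358: Wed/Sat  2359: Thu/Sun ✓  2360: Fri/Tue  2361: Sun/Wed  2362: Mon/Thu  2363: Tue/Fri
Both conditions hold in: 2291, 2303, 2314, 2325, 2331, 2342, 2353, 2359 — 8.

8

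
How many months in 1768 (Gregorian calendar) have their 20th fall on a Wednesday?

Check the 20th of each month of 1768: Jan 20: Wed, Feb 20: Sat, Mar 20: Sun, Apr 20: Wed, May 20: Fri, Jun 20: Mon, Jul 20: Wed, Aug 20: Sat, Sep 20: Tue, Oct 20: Thu, Nov 20: Sun, Dec 20: Tue.
Wednesday occurs in January, April, July — 3 months.

3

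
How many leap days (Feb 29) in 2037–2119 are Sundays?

Leap years in 2037–2119: 19 of them.
Feb 29 weekday advances by 5 (mod 7) from one leap year to the next four years later (or differs when a century non-leap intervenes).
Leap-day weekdays: 2040:Wed 2044:Mon 2048:Sat 2052:Thu 2056:Tue 2060:Sun✓ 2064:Fri 2068:Wed 2072:Mon 2076:Sat 2080:Thu 2084:Tue 2088:Sun✓ 2092:Fri 2096:Wed 2104:Fri 2108:Wed 2112:Mon 2116:Sat
Sunday: 2060, 2088 → 2.

2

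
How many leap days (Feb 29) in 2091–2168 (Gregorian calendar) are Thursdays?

2

Leap years in 2091–2168: 19 of them.
Feb 29 weekday advances by 5 (mod 7) from one leap year to the next four years later (or differs when a century non-leap intervenes).
Leap-day weekdays: 2092:Fri 2096:Wed 2104:Fri 2108:Wed 2112:Mon 2116:Sat 2120:Thu✓ 2124:Tue 2128:Sun 2132:Fri 2136:Wed 2140:Mon 2144:Sat 2148:Thu✓ 2152:Tue 2156:Sun 2160:Fri 2164:Wed 2168:Mon
Thursday: 2120, 2148 → 2.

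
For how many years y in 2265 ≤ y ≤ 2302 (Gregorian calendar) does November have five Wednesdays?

11

November has 30 days; it has five Wednesdays when Wednesday falls among the first (month-length − 28) days — i.e. when November 1 is one of Wednesday/Tuesday.
November 1 by year: 2265:Wed✓ 2266:Thu 2267:Fri 2268:Sun 2269:Mon 2270:Tue✓ 2271:Wed✓ 2272:Fri 2273:Sat 2274:Sun 2275:Mon 2276:Wed✓ 2277:Thu 2278:Fri 2279:Sat …(8 more)… 2288:Thu 2289:Fri 2290:Sat 2291:Sun 2292:Tue✓ 2293:Wed✓ 2294:Thu 2295:Fri 2296:Sun 2297:Mon 2298:Tue✓ 2299:Wed✓ 2300:Thu 2301:Fri 2302:Sat
Years with five Wednesdays: 2265, 2270, 2271, 2276, 2281, 2282, 2287, 2292, 2293, 2298, 2299 → 11.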